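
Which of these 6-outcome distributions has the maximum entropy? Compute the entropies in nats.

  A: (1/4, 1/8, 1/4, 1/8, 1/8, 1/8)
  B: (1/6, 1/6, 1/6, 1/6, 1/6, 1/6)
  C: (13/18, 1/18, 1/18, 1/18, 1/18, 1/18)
B

For a discrete distribution over n outcomes, entropy is maximized by the uniform distribution.

Computing entropies:
H(A) = 1.7329 nats
H(B) = 1.7918 nats
H(C) = 1.0379 nats

The uniform distribution (where all probabilities equal 1/6) achieves the maximum entropy of log_e(6) = 1.7918 nats.

Distribution B has the highest entropy.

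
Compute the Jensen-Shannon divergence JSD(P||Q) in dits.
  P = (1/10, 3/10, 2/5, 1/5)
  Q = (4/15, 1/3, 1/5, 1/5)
0.0161 dits

Jensen-Shannon divergence is:
JSD(P||Q) = 0.5 × D_KL(P||M) + 0.5 × D_KL(Q||M)
where M = 0.5 × (P + Q) is the mixture distribution.

M = 0.5 × (1/10, 3/10, 2/5, 1/5) + 0.5 × (4/15, 1/3, 1/5, 1/5) = (0.183333, 0.316667, 3/10, 1/5)

D_KL(P||M) = 0.0166 dits
D_KL(Q||M) = 0.0156 dits

JSD(P||Q) = 0.5 × 0.0166 + 0.5 × 0.0156 = 0.0161 dits

Unlike KL divergence, JSD is symmetric and bounded: 0 ≤ JSD ≤ log(2).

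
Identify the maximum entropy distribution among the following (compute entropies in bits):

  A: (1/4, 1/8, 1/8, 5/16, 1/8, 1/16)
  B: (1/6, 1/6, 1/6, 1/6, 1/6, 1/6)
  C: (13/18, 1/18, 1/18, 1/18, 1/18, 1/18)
B

For a discrete distribution over n outcomes, entropy is maximized by the uniform distribution.

Computing entropies:
H(A) = 2.3994 bits
H(B) = 2.5850 bits
H(C) = 1.4974 bits

The uniform distribution (where all probabilities equal 1/6) achieves the maximum entropy of log_2(6) = 2.5850 bits.

Distribution B has the highest entropy.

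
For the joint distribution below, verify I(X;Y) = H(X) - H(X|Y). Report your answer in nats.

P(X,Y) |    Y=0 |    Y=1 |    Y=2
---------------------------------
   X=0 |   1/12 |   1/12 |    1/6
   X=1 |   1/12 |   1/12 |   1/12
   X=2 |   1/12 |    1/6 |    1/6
I(X;Y) = 0.0168 nats

Mutual information has multiple equivalent forms:
- I(X;Y) = H(X) - H(X|Y)
- I(X;Y) = H(Y) - H(Y|X)
- I(X;Y) = H(X) + H(Y) - H(X,Y)

Computing all quantities:
H(X) = 1.0776, H(Y) = 1.0776, H(X,Y) = 2.1383
H(X|Y) = 1.0608, H(Y|X) = 1.0608

Verification:
H(X) - H(X|Y) = 1.0776 - 1.0608 = 0.0168
H(Y) - H(Y|X) = 1.0776 - 1.0608 = 0.0168
H(X) + H(Y) - H(X,Y) = 1.0776 + 1.0776 - 2.1383 = 0.0168

All forms give I(X;Y) = 0.0168 nats. ✓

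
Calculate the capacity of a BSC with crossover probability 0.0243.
0.8351 bits

For a binary symmetric channel (BSC) with error probability p:
Capacity C = 1 - H(p) bits per symbol

where H(p) = -p log₂(p) - (1-p) log₂(1-p) is the binary entropy function.

H(0.0243) = 0.1649 bits
C = 1 - 0.1649 = 0.8351 bits per symbol

This means we can reliably transmit up to 0.8351 bits of information per channel use.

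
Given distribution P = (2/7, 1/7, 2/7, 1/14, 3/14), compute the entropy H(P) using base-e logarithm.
1.5125 nats

Shannon entropy is H(X) = -Σ p(x) log p(x).

For P = (2/7, 1/7, 2/7, 1/14, 3/14):
H = -2/7 × log_e(2/7) -1/7 × log_e(1/7) -2/7 × log_e(2/7) -1/14 × log_e(1/14) -3/14 × log_e(3/14)
H = 1.5125 nats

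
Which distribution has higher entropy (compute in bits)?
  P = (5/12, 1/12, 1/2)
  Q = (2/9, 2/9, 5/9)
Q

Computing entropies in bits:
H(P) = 1.3250
H(Q) = 1.4355

Distribution Q has higher entropy.

Intuition: The distribution closer to uniform (more spread out) has higher entropy.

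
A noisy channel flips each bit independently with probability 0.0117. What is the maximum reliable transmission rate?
0.9081 bits

For a binary symmetric channel (BSC) with error probability p:
Capacity C = 1 - H(p) bits per symbol

where H(p) = -p log₂(p) - (1-p) log₂(1-p) is the binary entropy function.

H(0.0117) = 0.0919 bits
C = 1 - 0.0919 = 0.9081 bits per symbol

This means we can reliably transmit up to 0.9081 bits of information per channel use.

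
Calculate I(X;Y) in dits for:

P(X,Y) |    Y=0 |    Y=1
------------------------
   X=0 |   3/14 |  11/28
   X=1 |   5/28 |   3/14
0.0022 dits

Mutual information: I(X;Y) = H(X) + H(Y) - H(X,Y)

Marginals:
P(X) = (17/28, 11/28), H(X) = 0.2910 dits
P(Y) = (11/28, 17/28), H(Y) = 0.2910 dits

Joint entropy: H(X,Y) = 0.5797 dits

I(X;Y) = 0.2910 + 0.2910 - 0.5797 = 0.0022 dits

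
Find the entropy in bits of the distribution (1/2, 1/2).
1.0000 bits

Shannon entropy is H(X) = -Σ p(x) log p(x).

For P = (1/2, 1/2):
H = -1/2 × log_2(1/2) -1/2 × log_2(1/2)
H = 1.0000 bits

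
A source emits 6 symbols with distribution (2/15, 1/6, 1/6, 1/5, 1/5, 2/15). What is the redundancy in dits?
0.0058 dits

Redundancy measures how far a source is from maximum entropy:
R = H_max - H(X)

Maximum entropy for 6 symbols: H_max = log_10(6) = 0.7782 dits
Actual entropy: H(X) = 0.7723 dits
Redundancy: R = 0.7782 - 0.7723 = 0.0058 dits

This redundancy represents potential for compression: the source could be compressed by 0.0058 dits per symbol.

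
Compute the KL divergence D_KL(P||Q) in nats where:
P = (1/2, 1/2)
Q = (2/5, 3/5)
0.0204 nats

KL divergence: D_KL(P||Q) = Σ p(x) log(p(x)/q(x))

Computing term by term:
  x=0: 1/2 × log_e[(1/2)/(2/5)] = 1/2 × 0.2231 = 0.1116
  x=1: 1/2 × log_e[(1/2)/(3/5)] = 1/2 × -0.1823 = -0.0912

D_KL(P||Q) = 0.0204 nats

Note: KL divergence is always non-negative and equals 0 iff P = Q.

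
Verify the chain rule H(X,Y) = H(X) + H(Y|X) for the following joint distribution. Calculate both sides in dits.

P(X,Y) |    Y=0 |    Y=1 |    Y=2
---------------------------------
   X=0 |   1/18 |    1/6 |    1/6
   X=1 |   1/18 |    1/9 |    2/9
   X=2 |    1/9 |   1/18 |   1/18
H(X,Y) = 0.8955, H(X) = 0.4642, H(Y|X) = 0.4314 (all in dits)

Chain rule: H(X,Y) = H(X) + H(Y|X)

Left side — joint entropy directly:
H(X,Y) = -Σ p(x,y) log p(x,y) = 0.8955 dits

Right side — compute H(Y|X) from the conditional distributions:
P(X) = (7/18, 7/18, 2/9), so H(X) = 0.4642 dits
H(Y|X) = Σ_x P(X=x) · H(Y|X=x):
  P(Y|X=0) = (1/7, 3/7, 3/7), H(Y|X=0) = 0.4361, weight P(X=0) = 7/18
  P(Y|X=1) = (1/7, 2/7, 4/7), H(Y|X=1) = 0.4151, weight P(X=1) = 7/18
  P(Y|X=2) = (1/2, 1/4, 1/4), H(Y|X=2) = 0.4515, weight P(X=2) = 2/9
H(Y|X) = 0.4314 dits

H(X) + H(Y|X) = 0.4642 + 0.4314 = 0.8955 dits

Both sides equal 0.8955 dits. ✓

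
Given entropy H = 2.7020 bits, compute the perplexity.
6.5070

Perplexity is 2^H (or exp(H) for natural log).

H = 2.7020 bits
Perplexity = 2^2.7020 = 6.5070

Interpretation: The model's uncertainty is equivalent to choosing uniformly among 6.5 options.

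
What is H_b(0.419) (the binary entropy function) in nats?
0.6800 nats

The binary entropy function is:
H(p) = -p log(p) - (1-p) log(1-p)

H(0.419) = -0.419 × log_e(0.419) - 0.581 × log_e(0.581)
H(0.419) = 0.6800 nats

Note: Binary entropy is maximized at p=0.5 (H=1 bit) and minimized at p=0 or p=1 (H=0).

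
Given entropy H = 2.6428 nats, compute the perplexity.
14.0525

Perplexity is e^H (or exp(H) for natural log).

H = 2.6428 nats
Perplexity = e^2.6428 = 14.0525

Interpretation: The model's uncertainty is equivalent to choosing uniformly among 14.1 options.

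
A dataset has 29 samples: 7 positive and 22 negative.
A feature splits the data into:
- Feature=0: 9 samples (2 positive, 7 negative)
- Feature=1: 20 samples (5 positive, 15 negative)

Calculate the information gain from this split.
0.0007 bits

Information Gain = H(Y) - H(Y|Feature)

Before split:
P(positive) = 7/29 = 0.2414
H(Y) = 0.7973 bits

After split:
Feature=0: H = 0.7642 bits (weight = 9/29)
Feature=1: H = 0.8113 bits (weight = 20/29)
H(Y|Feature) = (9/29)×0.7642 + (20/29)×0.8113 = 0.7967 bits

Information Gain = 0.7973 - 0.7967 = 0.0007 bits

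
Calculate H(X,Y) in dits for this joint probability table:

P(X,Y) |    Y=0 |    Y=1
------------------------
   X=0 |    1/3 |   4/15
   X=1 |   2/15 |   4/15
0.5819 dits

Joint entropy is H(X,Y) = -Σ_{x,y} p(x,y) log p(x,y).

Summing over all non-zero entries:
H(X,Y) = -[1/3·log_10(1/3) + 4/15·log_10(4/15) + 2/15·log_10(2/15) + 4/15·log_10(4/15)]
H(X,Y) = 0.5819 dits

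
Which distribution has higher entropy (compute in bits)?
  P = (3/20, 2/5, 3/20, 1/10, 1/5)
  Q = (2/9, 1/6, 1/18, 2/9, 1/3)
Q

Computing entropies in bits:
H(P) = 2.1464
H(Q) = 2.1552

Distribution Q has higher entropy.

Intuition: The distribution closer to uniform (more spread out) has higher entropy.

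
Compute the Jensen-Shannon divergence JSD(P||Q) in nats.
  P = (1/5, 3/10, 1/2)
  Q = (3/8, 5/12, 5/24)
0.0492 nats

Jensen-Shannon divergence is:
JSD(P||Q) = 0.5 × D_KL(P||M) + 0.5 × D_KL(Q||M)
where M = 0.5 × (P + Q) is the mixture distribution.

M = 0.5 × (1/5, 3/10, 1/2) + 0.5 × (3/8, 5/12, 5/24) = (0.2875, 0.358333, 0.354167)

D_KL(P||M) = 0.0465 nats
D_KL(Q||M) = 0.0519 nats

JSD(P||Q) = 0.5 × 0.0465 + 0.5 × 0.0519 = 0.0492 nats

Unlike KL divergence, JSD is symmetric and bounded: 0 ≤ JSD ≤ log(2).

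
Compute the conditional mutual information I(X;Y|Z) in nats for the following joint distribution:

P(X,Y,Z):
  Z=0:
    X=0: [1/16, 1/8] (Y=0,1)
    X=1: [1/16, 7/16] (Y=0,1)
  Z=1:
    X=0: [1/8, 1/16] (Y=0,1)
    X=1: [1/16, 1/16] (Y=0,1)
0.0226 nats

Conditional mutual information: I(X;Y|Z) = H(X|Z) + H(Y|Z) - H(X,Y|Z)

H(Z) = 0.6211
H(X,Z) = 1.2342 → H(X|Z) = 0.6132
H(Y,Z) = 1.1574 → H(Y|Z) = 0.5363
H(X,Y,Z) = 1.7480 → H(X,Y|Z) = 1.1269

I(X;Y|Z) = 0.6132 + 0.5363 - 1.1269 = 0.0226 nats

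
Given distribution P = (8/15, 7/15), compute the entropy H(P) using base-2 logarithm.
0.9968 bits

Shannon entropy is H(X) = -Σ p(x) log p(x).

For P = (8/15, 7/15):
H = -8/15 × log_2(8/15) -7/15 × log_2(7/15)
H = 0.9968 bits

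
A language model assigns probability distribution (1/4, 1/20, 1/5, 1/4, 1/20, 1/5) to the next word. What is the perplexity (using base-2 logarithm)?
5.1371

Perplexity is 2^H (or exp(H) for natural log).

First, H = -Σ p log p = 2.3610 bits
Perplexity = 2^2.3610 = 5.1371

Interpretation: The model's uncertainty is equivalent to choosing uniformly among 5.1 options.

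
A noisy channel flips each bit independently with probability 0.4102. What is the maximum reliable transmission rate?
0.0234 bits

For a binary symmetric channel (BSC) with error probability p:
Capacity C = 1 - H(p) bits per symbol

where H(p) = -p log₂(p) - (1-p) log₂(1-p) is the binary entropy function.

H(0.4102) = 0.9766 bits
C = 1 - 0.9766 = 0.0234 bits per symbol

This means we can reliably transmit up to 0.0234 bits of information per channel use.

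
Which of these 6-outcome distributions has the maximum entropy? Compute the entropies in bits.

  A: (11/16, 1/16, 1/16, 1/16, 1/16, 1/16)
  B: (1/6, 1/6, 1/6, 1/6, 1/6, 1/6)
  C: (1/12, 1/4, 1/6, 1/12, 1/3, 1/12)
B

For a discrete distribution over n outcomes, entropy is maximized by the uniform distribution.

Computing entropies:
H(A) = 1.6216 bits
H(B) = 2.5850 bits
H(C) = 2.3554 bits

The uniform distribution (where all probabilities equal 1/6) achieves the maximum entropy of log_2(6) = 2.5850 bits.

Distribution B has the highest entropy.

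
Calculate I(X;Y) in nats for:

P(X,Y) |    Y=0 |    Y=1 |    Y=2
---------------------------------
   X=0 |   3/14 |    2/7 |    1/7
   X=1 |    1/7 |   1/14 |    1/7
0.0346 nats

Mutual information: I(X;Y) = H(X) + H(Y) - H(X,Y)

Marginals:
P(X) = (9/14, 5/14), H(X) = 0.6518 nats
P(Y) = (5/14, 5/14, 2/7), H(Y) = 1.0934 nats

Joint entropy: H(X,Y) = 1.7105 nats

I(X;Y) = 0.6518 + 1.0934 - 1.7105 = 0.0346 nats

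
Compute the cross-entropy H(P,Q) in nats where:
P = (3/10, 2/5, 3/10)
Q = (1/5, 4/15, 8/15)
1.2001 nats

Cross-entropy: H(P,Q) = -Σ p(x) log q(x)

Alternatively: H(P,Q) = H(P) + D_KL(P||Q)
H(P) = 1.0889 nats
D_KL(P||Q) = 0.1112 nats

H(P,Q) = 1.0889 + 0.1112 = 1.2001 nats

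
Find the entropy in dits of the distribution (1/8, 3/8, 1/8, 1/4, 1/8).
0.6489 dits

Shannon entropy is H(X) = -Σ p(x) log p(x).

For P = (1/8, 3/8, 1/8, 1/4, 1/8):
H = -1/8 × log_10(1/8) -3/8 × log_10(3/8) -1/8 × log_10(1/8) -1/4 × log_10(1/4) -1/8 × log_10(1/8)
H = 0.6489 dits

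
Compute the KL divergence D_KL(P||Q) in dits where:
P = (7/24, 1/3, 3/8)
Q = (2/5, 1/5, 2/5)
0.0234 dits

KL divergence: D_KL(P||Q) = Σ p(x) log(p(x)/q(x))

Computing term by term:
  x=0: 7/24 × log_10[(7/24)/(2/5)] = 7/24 × -0.1372 = -0.0400
  x=1: 1/3 × log_10[(1/3)/(1/5)] = 1/3 × 0.2218 = 0.0739
  x=2: 3/8 × log_10[(3/8)/(2/5)] = 3/8 × -0.0280 = -0.0105

D_KL(P||Q) = 0.0234 dits

Note: KL divergence is always non-negative and equals 0 iff P = Q.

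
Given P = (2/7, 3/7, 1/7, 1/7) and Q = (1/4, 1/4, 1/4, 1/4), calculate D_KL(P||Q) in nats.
0.1093 nats

KL divergence: D_KL(P||Q) = Σ p(x) log(p(x)/q(x))

Computing term by term:
  x=0: 2/7 × log_e[(2/7)/(1/4)] = 2/7 × 0.1335 = 0.0382
  x=1: 3/7 × log_e[(3/7)/(1/4)] = 3/7 × 0.5390 = 0.2310
  x=2: 1/7 × log_e[(1/7)/(1/4)] = 1/7 × -0.5596 = -0.0799
  x=3: 1/7 × log_e[(1/7)/(1/4)] = 1/7 × -0.5596 = -0.0799

D_KL(P||Q) = 0.1093 nats

Note: KL divergence is always non-negative and equals 0 iff P = Q.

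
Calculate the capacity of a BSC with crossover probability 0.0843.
0.5828 bits

For a binary symmetric channel (BSC) with error probability p:
Capacity C = 1 - H(p) bits per symbol

where H(p) = -p log₂(p) - (1-p) log₂(1-p) is the binary entropy function.

H(0.0843) = 0.4172 bits
C = 1 - 0.4172 = 0.5828 bits per symbol

This means we can reliably transmit up to 0.5828 bits of information per channel use.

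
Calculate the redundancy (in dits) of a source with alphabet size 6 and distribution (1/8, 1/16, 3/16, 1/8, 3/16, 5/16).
0.0466 dits

Redundancy measures how far a source is from maximum entropy:
R = H_max - H(X)

Maximum entropy for 6 symbols: H_max = log_10(6) = 0.7782 dits
Actual entropy: H(X) = 0.7315 dits
Redundancy: R = 0.7782 - 0.7315 = 0.0466 dits

This redundancy represents potential for compression: the source could be compressed by 0.0466 dits per symbol.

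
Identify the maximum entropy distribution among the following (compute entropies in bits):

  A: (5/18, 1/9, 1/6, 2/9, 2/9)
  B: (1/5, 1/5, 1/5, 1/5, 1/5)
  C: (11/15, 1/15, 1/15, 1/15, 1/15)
B

For a discrete distribution over n outcomes, entropy is maximized by the uniform distribution.

Computing entropies:
H(A) = 2.2608 bits
H(B) = 2.3219 bits
H(C) = 1.3700 bits

The uniform distribution (where all probabilities equal 1/5) achieves the maximum entropy of log_2(5) = 2.3219 bits.

Distribution B has the highest entropy.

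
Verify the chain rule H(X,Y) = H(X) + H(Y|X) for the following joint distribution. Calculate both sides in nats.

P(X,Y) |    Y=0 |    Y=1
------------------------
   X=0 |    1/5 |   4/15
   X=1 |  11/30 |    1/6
H(X,Y) = 1.3409, H(X) = 0.6909, H(Y|X) = 0.6499 (all in nats)

Chain rule: H(X,Y) = H(X) + H(Y|X)

Left side — joint entropy directly:
H(X,Y) = -Σ p(x,y) log p(x,y) = 1.3409 nats

Right side — compute H(Y|X) from the conditional distributions:
P(X) = (7/15, 8/15), so H(X) = 0.6909 nats
H(Y|X) = Σ_x P(X=x) · H(Y|X=x):
  P(Y|X=0) = (3/7, 4/7), H(Y|X=0) = 0.6829, weight P(X=0) = 7/15
  P(Y|X=1) = (11/16, 5/16), H(Y|X=1) = 0.6211, weight P(X=1) = 8/15
H(Y|X) = 0.6499 nats

H(X) + H(Y|X) = 0.6909 + 0.6499 = 1.3409 nats

Both sides equal 1.3409 nats. ✓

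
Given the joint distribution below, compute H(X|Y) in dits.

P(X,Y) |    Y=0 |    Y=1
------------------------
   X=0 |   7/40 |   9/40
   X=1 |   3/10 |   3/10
0.2915 dits

Using the chain rule: H(X|Y) = H(X,Y) - H(Y)

First, compute H(X,Y) = 0.5920 dits

Marginal P(Y) = (19/40, 21/40)
H(Y) = 0.3005 dits

H(X|Y) = H(X,Y) - H(Y) = 0.5920 - 0.3005 = 0.2915 dits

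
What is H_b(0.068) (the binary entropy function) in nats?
0.2484 nats

The binary entropy function is:
H(p) = -p log(p) - (1-p) log(1-p)

H(0.068) = -0.068 × log_e(0.068) - 0.932 × log_e(0.932)
H(0.068) = 0.2484 nats

Note: Binary entropy is maximized at p=0.5 (H=1 bit) and minimized at p=0 or p=1 (H=0).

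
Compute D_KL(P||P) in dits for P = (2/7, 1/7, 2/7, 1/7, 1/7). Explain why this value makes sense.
0.0000 dits

KL divergence satisfies the Gibbs inequality: D_KL(P||Q) ≥ 0 for all distributions P, Q.

D_KL(P||Q) = Σ p(x) log(p(x)/q(x))
Each term is p(x) × log_10(p(x)/p(x)) = p(x) × log_10(1) = 0, so the sum is 0.
D_KL(P||Q) = 0.0000 dits

When P = Q, the KL divergence is exactly 0, as there is no 'divergence' between identical distributions.

This non-negativity is a fundamental property: relative entropy cannot be negative because it measures how different Q is from P.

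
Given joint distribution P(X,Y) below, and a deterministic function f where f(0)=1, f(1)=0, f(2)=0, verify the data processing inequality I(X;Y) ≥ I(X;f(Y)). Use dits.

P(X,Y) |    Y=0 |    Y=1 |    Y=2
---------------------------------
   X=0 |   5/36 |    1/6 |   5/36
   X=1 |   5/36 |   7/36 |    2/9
I(X;Y) = 0.0020, I(X;f(Y)) = 0.0010, inequality holds: 0.0020 ≥ 0.0010

Data Processing Inequality: For any Markov chain X → Y → Z, we have I(X;Y) ≥ I(X;Z).

Here Z = f(Y) is a deterministic function of Y, forming X → Y → Z.

Original I(X;Y) = 0.0020 dits

After applying f:
P(X,Z) where Z=f(Y):
- P(X,Z=0) = P(X,Y=1) + P(X,Y=2)
- P(X,Z=1) = P(X,Y=0)

I(X;Z) = I(X;f(Y)) = 0.0010 dits

Verification: 0.0020 ≥ 0.0010 ✓

Information cannot be created by processing; the function f can only lose information about X.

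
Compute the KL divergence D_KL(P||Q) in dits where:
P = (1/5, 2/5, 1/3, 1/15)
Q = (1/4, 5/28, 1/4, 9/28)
0.1168 dits

KL divergence: D_KL(P||Q) = Σ p(x) log(p(x)/q(x))

Computing term by term:
  x=0: 1/5 × log_10[(1/5)/(1/4)] = 1/5 × -0.0969 = -0.0194
  x=1: 2/5 × log_10[(2/5)/(5/28)] = 2/5 × 0.3502 = 0.1401
  x=2: 1/3 × log_10[(1/3)/(1/4)] = 1/3 × 0.1249 = 0.0416
  x=3: 1/15 × log_10[(1/15)/(9/28)] = 1/15 × -0.6832 = -0.0455

D_KL(P||Q) = 0.1168 dits

Note: KL divergence is always non-negative and equals 0 iff P = Q.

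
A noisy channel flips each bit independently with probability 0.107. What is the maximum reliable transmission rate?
0.5092 bits

For a binary symmetric channel (BSC) with error probability p:
Capacity C = 1 - H(p) bits per symbol

where H(p) = -p log₂(p) - (1-p) log₂(1-p) is the binary entropy function.

H(0.107) = 0.4908 bits
C = 1 - 0.4908 = 0.5092 bits per symbol

This means we can reliably transmit up to 0.5092 bits of information per channel use.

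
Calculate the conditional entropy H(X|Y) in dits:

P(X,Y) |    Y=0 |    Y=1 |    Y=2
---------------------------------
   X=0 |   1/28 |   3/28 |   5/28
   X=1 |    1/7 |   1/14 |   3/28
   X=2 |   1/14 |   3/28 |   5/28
0.4545 dits

Using the chain rule: H(X|Y) = H(X,Y) - H(Y)

First, compute H(X,Y) = 0.9152 dits

Marginal P(Y) = (1/4, 2/7, 13/28)
H(Y) = 0.4607 dits

H(X|Y) = H(X,Y) - H(Y) = 0.9152 - 0.4607 = 0.4545 dits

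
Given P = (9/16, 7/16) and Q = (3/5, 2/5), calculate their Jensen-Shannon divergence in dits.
0.0003 dits

Jensen-Shannon divergence is:
JSD(P||Q) = 0.5 × D_KL(P||M) + 0.5 × D_KL(Q||M)
where M = 0.5 × (P + Q) is the mixture distribution.

M = 0.5 × (9/16, 7/16) + 0.5 × (3/5, 2/5) = (0.58125, 0.41875)

D_KL(P||M) = 0.0003 dits
D_KL(Q||M) = 0.0003 dits

JSD(P||Q) = 0.5 × 0.0003 + 0.5 × 0.0003 = 0.0003 dits

Unlike KL divergence, JSD is symmetric and bounded: 0 ≤ JSD ≤ log(2).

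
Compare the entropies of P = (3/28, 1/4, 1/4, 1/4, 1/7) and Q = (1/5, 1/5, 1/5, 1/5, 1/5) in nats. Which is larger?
Q

Computing entropies in nats:
H(P) = 1.5570
H(Q) = 1.6094

Distribution Q has higher entropy.

Intuition: The distribution closer to uniform (more spread out) has higher entropy.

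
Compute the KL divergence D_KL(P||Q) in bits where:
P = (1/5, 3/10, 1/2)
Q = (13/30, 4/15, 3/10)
0.1964 bits

KL divergence: D_KL(P||Q) = Σ p(x) log(p(x)/q(x))

Computing term by term:
  x=0: 1/5 × log_2[(1/5)/(13/30)] = 1/5 × -1.1155 = -0.2231
  x=1: 3/10 × log_2[(3/10)/(4/15)] = 3/10 × 0.1699 = 0.0510
  x=2: 1/2 × log_2[(1/2)/(3/10)] = 1/2 × 0.7370 = 0.3685

D_KL(P||Q) = 0.1964 bits

Note: KL divergence is always non-negative and equals 0 iff P = Q.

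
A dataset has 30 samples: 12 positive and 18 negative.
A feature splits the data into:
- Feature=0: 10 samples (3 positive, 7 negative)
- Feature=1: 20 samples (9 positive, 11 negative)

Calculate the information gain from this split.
0.0153 bits

Information Gain = H(Y) - H(Y|Feature)

Before split:
P(positive) = 12/30 = 0.4000
H(Y) = 0.9710 bits

After split:
Feature=0: H = 0.8813 bits (weight = 10/30)
Feature=1: H = 0.9928 bits (weight = 20/30)
H(Y|Feature) = (10/30)×0.8813 + (20/30)×0.9928 = 0.9556 bits

Information Gain = 0.9710 - 0.9556 = 0.0153 bits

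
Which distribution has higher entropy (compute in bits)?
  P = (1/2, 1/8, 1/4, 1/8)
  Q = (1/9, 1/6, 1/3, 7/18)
Q

Computing entropies in bits:
H(P) = 1.7500
H(Q) = 1.8413

Distribution Q has higher entropy.

Intuition: The distribution closer to uniform (more spread out) has higher entropy.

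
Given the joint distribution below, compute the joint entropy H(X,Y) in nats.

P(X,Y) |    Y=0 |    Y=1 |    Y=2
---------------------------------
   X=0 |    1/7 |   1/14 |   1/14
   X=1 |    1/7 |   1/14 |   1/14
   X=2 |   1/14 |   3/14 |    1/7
2.1066 nats

Joint entropy is H(X,Y) = -Σ_{x,y} p(x,y) log p(x,y).

Summing over all non-zero entries:
H(X,Y) = -[1/7·log_e(1/7) + 1/14·log_e(1/14) + 1/14·log_e(1/14) + 1/7·log_e(1/7) + 1/14·log_e(1/14) + 1/14·log_e(1/14) + 1/14·log_e(1/14) + 3/14·log_e(3/14) + 1/7·log_e(1/7)]
H(X,Y) = 2.1066 nats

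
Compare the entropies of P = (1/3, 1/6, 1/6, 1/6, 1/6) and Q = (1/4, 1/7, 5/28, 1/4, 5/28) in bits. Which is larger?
Q

Computing entropies in bits:
H(P) = 2.2516
H(Q) = 2.2887

Distribution Q has higher entropy.

Intuition: The distribution closer to uniform (more spread out) has higher entropy.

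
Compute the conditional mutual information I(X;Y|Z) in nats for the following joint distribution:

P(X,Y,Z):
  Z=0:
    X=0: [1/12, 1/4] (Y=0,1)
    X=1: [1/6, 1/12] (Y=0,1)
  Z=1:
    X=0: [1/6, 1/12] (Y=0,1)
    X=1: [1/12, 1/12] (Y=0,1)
0.0576 nats

Conditional mutual information: I(X;Y|Z) = H(X|Z) + H(Y|Z) - H(X,Y|Z)

H(Z) = 0.6792
H(X,Z) = 1.3580 → H(X|Z) = 0.6788
H(Y,Z) = 1.3580 → H(Y|Z) = 0.6788
H(X,Y,Z) = 1.9792 → H(X,Y|Z) = 1.3000

I(X;Y|Z) = 0.6788 + 0.6788 - 1.3000 = 0.0576 nats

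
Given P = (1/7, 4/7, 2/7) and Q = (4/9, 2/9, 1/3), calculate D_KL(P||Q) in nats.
0.3335 nats

KL divergence: D_KL(P||Q) = Σ p(x) log(p(x)/q(x))

Computing term by term:
  x=0: 1/7 × log_e[(1/7)/(4/9)] = 1/7 × -1.1350 = -0.1621
  x=1: 4/7 × log_e[(4/7)/(2/9)] = 4/7 × 0.9445 = 0.5397
  x=2: 2/7 × log_e[(2/7)/(1/3)] = 2/7 × -0.1542 = -0.0440

D_KL(P||Q) = 0.3335 nats

Note: KL divergence is always non-negative and equals 0 iff P = Q.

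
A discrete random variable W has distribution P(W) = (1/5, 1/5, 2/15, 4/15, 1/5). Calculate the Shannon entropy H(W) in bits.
2.2892 bits

Shannon entropy is H(X) = -Σ p(x) log p(x).

For P = (1/5, 1/5, 2/15, 4/15, 1/5):
H = -1/5 × log_2(1/5) -1/5 × log_2(1/5) -2/15 × log_2(2/15) -4/15 × log_2(4/15) -1/5 × log_2(1/5)
H = 2.2892 bits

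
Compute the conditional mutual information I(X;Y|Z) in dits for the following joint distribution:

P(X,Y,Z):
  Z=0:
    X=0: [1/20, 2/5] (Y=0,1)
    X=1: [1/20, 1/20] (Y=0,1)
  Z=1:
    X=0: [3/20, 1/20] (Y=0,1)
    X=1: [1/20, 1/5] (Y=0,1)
0.0461 dits

Conditional mutual information: I(X;Y|Z) = H(X|Z) + H(Y|Z) - H(X,Y|Z)

H(Z) = 0.2989
H(X,Z) = 0.5464 → H(X|Z) = 0.2475
H(Y,Z) = 0.5464 → H(Y|Z) = 0.2475
H(X,Y,Z) = 0.7478 → H(X,Y|Z) = 0.4490

I(X;Y|Z) = 0.2475 + 0.2475 - 0.4490 = 0.0461 dits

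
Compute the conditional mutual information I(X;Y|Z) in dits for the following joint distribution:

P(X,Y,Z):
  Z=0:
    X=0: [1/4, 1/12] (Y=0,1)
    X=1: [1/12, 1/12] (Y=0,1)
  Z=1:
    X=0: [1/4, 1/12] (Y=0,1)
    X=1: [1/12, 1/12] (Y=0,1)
0.0133 dits

Conditional mutual information: I(X;Y|Z) = H(X|Z) + H(Y|Z) - H(X,Y|Z)

H(Z) = 0.3010
H(X,Z) = 0.5775 → H(X|Z) = 0.2764
H(Y,Z) = 0.5775 → H(Y|Z) = 0.2764
H(X,Y,Z) = 0.8406 → H(X,Y|Z) = 0.5396

I(X;Y|Z) = 0.2764 + 0.2764 - 0.5396 = 0.0133 dits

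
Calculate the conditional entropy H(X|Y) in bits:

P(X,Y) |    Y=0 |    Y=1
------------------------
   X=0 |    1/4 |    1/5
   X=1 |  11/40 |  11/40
0.9906 bits

Using the chain rule: H(X|Y) = H(X,Y) - H(Y)

First, compute H(X,Y) = 1.9888 bits

Marginal P(Y) = (21/40, 19/40)
H(Y) = 0.9982 bits

H(X|Y) = H(X,Y) - H(Y) = 1.9888 - 0.9982 = 0.9906 bits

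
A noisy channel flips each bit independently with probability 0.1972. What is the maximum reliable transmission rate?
0.2837 bits

For a binary symmetric channel (BSC) with error probability p:
Capacity C = 1 - H(p) bits per symbol

where H(p) = -p log₂(p) - (1-p) log₂(1-p) is the binary entropy function.

H(0.1972) = 0.7163 bits
C = 1 - 0.7163 = 0.2837 bits per symbol

This means we can reliably transmit up to 0.2837 bits of information per channel use.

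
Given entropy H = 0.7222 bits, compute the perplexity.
1.6497

Perplexity is 2^H (or exp(H) for natural log).

H = 0.7222 bits
Perplexity = 2^0.7222 = 1.6497

Interpretation: The model's uncertainty is equivalent to choosing uniformly among 1.6 options.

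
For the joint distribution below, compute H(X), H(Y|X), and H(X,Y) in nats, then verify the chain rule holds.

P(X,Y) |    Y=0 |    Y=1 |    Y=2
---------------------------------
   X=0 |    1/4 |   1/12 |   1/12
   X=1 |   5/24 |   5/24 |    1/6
H(X,Y) = 1.7129, H(X) = 0.6792, H(Y|X) = 1.0337 (all in nats)

Chain rule: H(X,Y) = H(X) + H(Y|X)

Left side — joint entropy directly:
H(X,Y) = -Σ p(x,y) log p(x,y) = 1.7129 nats

Right side — compute H(Y|X) from the conditional distributions:
P(X) = (5/12, 7/12), so H(X) = 0.6792 nats
H(Y|X) = Σ_x P(X=x) · H(Y|X=x):
  P(Y|X=0) = (3/5, 1/5, 1/5), H(Y|X=0) = 0.9503, weight P(X=0) = 5/12
  P(Y|X=1) = (5/14, 5/14, 2/7), H(Y|X=1) = 1.0934, weight P(X=1) = 7/12
H(Y|X) = 1.0337 nats

H(X) + H(Y|X) = 0.6792 + 1.0337 = 1.7129 nats

Both sides equal 1.7129 nats. ✓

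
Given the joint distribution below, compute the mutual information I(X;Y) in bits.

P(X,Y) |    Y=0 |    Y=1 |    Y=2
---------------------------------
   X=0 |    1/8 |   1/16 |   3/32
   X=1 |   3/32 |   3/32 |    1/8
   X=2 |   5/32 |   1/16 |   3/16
0.0235 bits

Mutual information: I(X;Y) = H(X) + H(Y) - H(X,Y)

Marginals:
P(X) = (9/32, 5/16, 13/32), H(X) = 1.5671 bits
P(Y) = (3/8, 7/32, 13/32), H(Y) = 1.5382 bits

Joint entropy: H(X,Y) = 3.0817 bits

I(X;Y) = 1.5671 + 1.5382 - 3.0817 = 0.0235 bits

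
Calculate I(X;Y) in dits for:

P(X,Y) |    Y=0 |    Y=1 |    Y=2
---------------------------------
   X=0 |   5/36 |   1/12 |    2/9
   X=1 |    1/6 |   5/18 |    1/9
0.0300 dits

Mutual information: I(X;Y) = H(X) + H(Y) - H(X,Y)

Marginals:
P(X) = (4/9, 5/9), H(X) = 0.2983 dits
P(Y) = (11/36, 13/36, 1/3), H(Y) = 0.4761 dits

Joint entropy: H(X,Y) = 0.7444 dits

I(X;Y) = 0.2983 + 0.4761 - 0.7444 = 0.0300 dits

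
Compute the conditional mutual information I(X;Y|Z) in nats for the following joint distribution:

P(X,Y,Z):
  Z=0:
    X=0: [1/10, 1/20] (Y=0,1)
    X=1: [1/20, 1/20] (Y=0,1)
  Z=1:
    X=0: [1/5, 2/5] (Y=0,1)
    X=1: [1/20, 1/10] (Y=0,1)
0.0035 nats

Conditional mutual information: I(X;Y|Z) = H(X|Z) + H(Y|Z) - H(X,Y|Z)

H(Z) = 0.5623
H(X,Z) = 1.1059 → H(X|Z) = 0.5436
H(Y,Z) = 1.2080 → H(Y|Z) = 0.6456
H(X,Y,Z) = 1.7481 → H(X,Y|Z) = 1.1857

I(X;Y|Z) = 0.5436 + 0.6456 - 1.1857 = 0.0035 nats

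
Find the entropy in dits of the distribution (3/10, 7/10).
0.2653 dits

Shannon entropy is H(X) = -Σ p(x) log p(x).

For P = (3/10, 7/10):
H = -3/10 × log_10(3/10) -7/10 × log_10(7/10)
H = 0.2653 dits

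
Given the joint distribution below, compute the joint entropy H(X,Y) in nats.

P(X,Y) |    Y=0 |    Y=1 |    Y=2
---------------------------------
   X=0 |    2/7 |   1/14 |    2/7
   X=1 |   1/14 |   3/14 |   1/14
1.6115 nats

Joint entropy is H(X,Y) = -Σ_{x,y} p(x,y) log p(x,y).

Summing over all non-zero entries:
H(X,Y) = -[2/7·log_e(2/7) + 1/14·log_e(1/14) + 2/7·log_e(2/7) + 1/14·log_e(1/14) + 3/14·log_e(3/14) + 1/14·log_e(1/14)]
H(X,Y) = 1.6115 nats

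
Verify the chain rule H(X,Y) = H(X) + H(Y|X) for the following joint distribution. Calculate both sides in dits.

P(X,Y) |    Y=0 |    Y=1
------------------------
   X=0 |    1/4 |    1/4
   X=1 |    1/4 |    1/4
H(X,Y) = 0.6021, H(X) = 0.3010, H(Y|X) = 0.3010 (all in dits)

Chain rule: H(X,Y) = H(X) + H(Y|X)

Left side — joint entropy directly:
H(X,Y) = -Σ p(x,y) log p(x,y) = 0.6021 dits

Right side — compute H(Y|X) from the conditional distributions:
P(X) = (1/2, 1/2), so H(X) = 0.3010 dits
H(Y|X) = Σ_x P(X=x) · H(Y|X=x):
  P(Y|X=0) = (1/2, 1/2), H(Y|X=0) = 0.3010, weight P(X=0) = 1/2
  P(Y|X=1) = (1/2, 1/2), H(Y|X=1) = 0.3010, weight P(X=1) = 1/2
H(Y|X) = 0.3010 dits

H(X) + H(Y|X) = 0.3010 + 0.3010 = 0.6021 dits

Both sides equal 0.6021 dits. ✓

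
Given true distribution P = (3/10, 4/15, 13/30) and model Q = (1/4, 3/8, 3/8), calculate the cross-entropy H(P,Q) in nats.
1.1025 nats

Cross-entropy: H(P,Q) = -Σ p(x) log q(x)

Alternatively: H(P,Q) = H(P) + D_KL(P||Q)
H(P) = 1.0760 nats
D_KL(P||Q) = 0.0264 nats

H(P,Q) = 1.0760 + 0.0264 = 1.1025 nats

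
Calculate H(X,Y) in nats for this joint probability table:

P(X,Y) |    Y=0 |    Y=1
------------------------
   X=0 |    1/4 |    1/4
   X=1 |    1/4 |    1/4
1.3863 nats

Joint entropy is H(X,Y) = -Σ_{x,y} p(x,y) log p(x,y).

Summing over all non-zero entries:
H(X,Y) = -[1/4·log_e(1/4) + 1/4·log_e(1/4) + 1/4·log_e(1/4) + 1/4·log_e(1/4)]
H(X,Y) = 1.3863 nats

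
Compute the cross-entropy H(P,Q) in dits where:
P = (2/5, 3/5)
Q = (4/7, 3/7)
0.3180 dits

Cross-entropy: H(P,Q) = -Σ p(x) log q(x)

Alternatively: H(P,Q) = H(P) + D_KL(P||Q)
H(P) = 0.2923 dits
D_KL(P||Q) = 0.0257 dits

H(P,Q) = 0.2923 + 0.0257 = 0.3180 dits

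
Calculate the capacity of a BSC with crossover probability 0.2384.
0.2076 bits

For a binary symmetric channel (BSC) with error probability p:
Capacity C = 1 - H(p) bits per symbol

where H(p) = -p log₂(p) - (1-p) log₂(1-p) is the binary entropy function.

H(0.2384) = 0.7924 bits
C = 1 - 0.7924 = 0.2076 bits per symbol

This means we can reliably transmit up to 0.2076 bits of information per channel use.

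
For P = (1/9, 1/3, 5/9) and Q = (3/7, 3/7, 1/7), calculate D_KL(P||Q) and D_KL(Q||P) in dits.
D_KL(P||Q) = 0.2262, D_KL(Q||P) = 0.2138

KL divergence is not symmetric: D_KL(P||Q) ≠ D_KL(Q||P) in general.

D_KL(P||Q) = 0.2262 dits
D_KL(Q||P) = 0.2138 dits

No, they are not equal!

This asymmetry is why KL divergence is not a true distance metric.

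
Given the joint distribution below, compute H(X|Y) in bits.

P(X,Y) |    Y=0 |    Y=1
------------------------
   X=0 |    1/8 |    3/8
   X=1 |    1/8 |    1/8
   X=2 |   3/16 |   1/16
1.3698 bits

Using the chain rule: H(X|Y) = H(X,Y) - H(Y)

First, compute H(X,Y) = 2.3585 bits

Marginal P(Y) = (7/16, 9/16)
H(Y) = 0.9887 bits

H(X|Y) = H(X,Y) - H(Y) = 2.3585 - 0.9887 = 1.3698 bits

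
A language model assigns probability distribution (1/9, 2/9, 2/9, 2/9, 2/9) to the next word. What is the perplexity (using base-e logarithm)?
4.8603

Perplexity is e^H (or exp(H) for natural log).

First, H = -Σ p log p = 1.5811 nats
Perplexity = e^1.5811 = 4.8603

Interpretation: The model's uncertainty is equivalent to choosing uniformly among 4.9 options.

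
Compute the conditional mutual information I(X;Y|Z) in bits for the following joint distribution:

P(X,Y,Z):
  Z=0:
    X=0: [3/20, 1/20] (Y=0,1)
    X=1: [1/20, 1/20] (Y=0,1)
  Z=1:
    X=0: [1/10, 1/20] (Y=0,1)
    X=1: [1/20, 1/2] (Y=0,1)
0.1585 bits

Conditional mutual information: I(X;Y|Z) = H(X|Z) + H(Y|Z) - H(X,Y|Z)

H(Z) = 0.8813
H(X,Z) = 1.6815 → H(X|Z) = 0.8002
H(Y,Z) = 1.6815 → H(Y|Z) = 0.8002
H(X,Y,Z) = 2.3232 → H(X,Y|Z) = 1.4419

I(X;Y|Z) = 0.8002 + 0.8002 - 1.4419 = 0.1585 bits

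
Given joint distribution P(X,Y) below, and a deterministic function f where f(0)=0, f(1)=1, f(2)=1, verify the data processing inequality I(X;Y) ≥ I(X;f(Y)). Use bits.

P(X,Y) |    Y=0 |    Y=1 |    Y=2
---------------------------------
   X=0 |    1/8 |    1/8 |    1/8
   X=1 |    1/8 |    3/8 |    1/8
I(X;Y) = 0.0488, I(X;f(Y)) = 0.0157, inequality holds: 0.0488 ≥ 0.0157

Data Processing Inequality: For any Markov chain X → Y → Z, we have I(X;Y) ≥ I(X;Z).

Here Z = f(Y) is a deterministic function of Y, forming X → Y → Z.

Original I(X;Y) = 0.0488 bits

After applying f:
P(X,Z) where Z=f(Y):
- P(X,Z=0) = P(X,Y=0)
- P(X,Z=1) = P(X,Y=1) + P(X,Y=2)

I(X;Z) = I(X;f(Y)) = 0.0157 bits

Verification: 0.0488 ≥ 0.0157 ✓

Information cannot be created by processing; the function f can only lose information about X.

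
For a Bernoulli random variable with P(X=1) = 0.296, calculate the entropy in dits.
0.2638 dits

The binary entropy function is:
H(p) = -p log(p) - (1-p) log(1-p)

H(0.296) = -0.296 × log_10(0.296) - 0.704 × log_10(0.704)
H(0.296) = 0.2638 dits

Note: Binary entropy is maximized at p=0.5 (H=1 bit) and minimized at p=0 or p=1 (H=0).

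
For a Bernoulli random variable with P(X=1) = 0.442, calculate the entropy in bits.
0.9903 bits

The binary entropy function is:
H(p) = -p log(p) - (1-p) log(1-p)

H(0.442) = -0.442 × log_2(0.442) - 0.558 × log_2(0.558)
H(0.442) = 0.9903 bits

Note: Binary entropy is maximized at p=0.5 (H=1 bit) and minimized at p=0 or p=1 (H=0).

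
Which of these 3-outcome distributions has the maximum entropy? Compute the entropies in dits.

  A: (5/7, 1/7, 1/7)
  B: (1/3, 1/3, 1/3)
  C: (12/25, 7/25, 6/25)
B

For a discrete distribution over n outcomes, entropy is maximized by the uniform distribution.

Computing entropies:
H(A) = 0.3458 dits
H(B) = 0.4771 dits
H(C) = 0.4565 dits

The uniform distribution (where all probabilities equal 1/3) achieves the maximum entropy of log_10(3) = 0.4771 dits.

Distribution B has the highest entropy.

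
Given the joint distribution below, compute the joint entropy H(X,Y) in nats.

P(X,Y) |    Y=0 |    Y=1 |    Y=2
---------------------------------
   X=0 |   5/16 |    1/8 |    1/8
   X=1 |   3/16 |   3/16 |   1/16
1.6844 nats

Joint entropy is H(X,Y) = -Σ_{x,y} p(x,y) log p(x,y).

Summing over all non-zero entries:
H(X,Y) = -[5/16·log_e(5/16) + 1/8·log_e(1/8) + 1/8·log_e(1/8) + 3/16·log_e(3/16) + 3/16·log_e(3/16) + 1/16·log_e(1/16)]
H(X,Y) = 1.6844 nats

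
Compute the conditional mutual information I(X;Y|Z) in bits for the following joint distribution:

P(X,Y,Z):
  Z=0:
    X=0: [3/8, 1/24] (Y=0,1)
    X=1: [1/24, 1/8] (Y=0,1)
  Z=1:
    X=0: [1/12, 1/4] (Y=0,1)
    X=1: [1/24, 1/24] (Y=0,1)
0.1863 bits

Conditional mutual information: I(X;Y|Z) = H(X|Z) + H(Y|Z) - H(X,Y|Z)

H(Z) = 0.9799
H(X,Z) = 1.7842 → H(X|Z) = 0.8043
H(Y,Z) = 1.8506 → H(Y|Z) = 0.8707
H(X,Y,Z) = 2.4685 → H(X,Y|Z) = 1.4887

I(X;Y|Z) = 0.8043 + 0.8707 - 1.4887 = 0.1863 bits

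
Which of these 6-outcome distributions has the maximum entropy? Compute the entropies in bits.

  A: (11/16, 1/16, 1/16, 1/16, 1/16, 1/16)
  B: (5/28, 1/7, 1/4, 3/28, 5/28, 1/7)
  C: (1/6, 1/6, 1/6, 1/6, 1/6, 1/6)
C

For a discrete distribution over n outcomes, entropy is maximized by the uniform distribution.

Computing entropies:
H(A) = 1.6216 bits
H(B) = 2.5350 bits
H(C) = 2.5850 bits

The uniform distribution (where all probabilities equal 1/6) achieves the maximum entropy of log_2(6) = 2.5850 bits.

Distribution C has the highest entropy.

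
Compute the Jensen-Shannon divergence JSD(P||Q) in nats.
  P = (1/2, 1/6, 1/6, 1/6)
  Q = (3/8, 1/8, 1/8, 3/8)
0.0280 nats

Jensen-Shannon divergence is:
JSD(P||Q) = 0.5 × D_KL(P||M) + 0.5 × D_KL(Q||M)
where M = 0.5 × (P + Q) is the mixture distribution.

M = 0.5 × (1/2, 1/6, 1/6, 1/6) + 0.5 × (3/8, 1/8, 1/8, 3/8) = (7/16, 0.145833, 0.145833, 0.270833)

D_KL(P||M) = 0.0304 nats
D_KL(Q||M) = 0.0257 nats

JSD(P||Q) = 0.5 × 0.0304 + 0.5 × 0.0257 = 0.0280 nats

Unlike KL divergence, JSD is symmetric and bounded: 0 ≤ JSD ≤ log(2).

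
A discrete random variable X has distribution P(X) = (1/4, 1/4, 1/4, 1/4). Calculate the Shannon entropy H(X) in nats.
1.3863 nats

Shannon entropy is H(X) = -Σ p(x) log p(x).

For P = (1/4, 1/4, 1/4, 1/4):
H = -1/4 × log_e(1/4) -1/4 × log_e(1/4) -1/4 × log_e(1/4) -1/4 × log_e(1/4)
H = 1.3863 nats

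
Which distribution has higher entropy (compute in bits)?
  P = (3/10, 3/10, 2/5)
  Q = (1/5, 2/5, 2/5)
P

Computing entropies in bits:
H(P) = 1.5710
H(Q) = 1.5219

Distribution P has higher entropy.

Intuition: The distribution closer to uniform (more spread out) has higher entropy.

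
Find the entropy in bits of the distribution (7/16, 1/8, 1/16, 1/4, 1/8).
2.0218 bits

Shannon entropy is H(X) = -Σ p(x) log p(x).

For P = (7/16, 1/8, 1/16, 1/4, 1/8):
H = -7/16 × log_2(7/16) -1/8 × log_2(1/8) -1/16 × log_2(1/16) -1/4 × log_2(1/4) -1/8 × log_2(1/8)
H = 2.0218 bits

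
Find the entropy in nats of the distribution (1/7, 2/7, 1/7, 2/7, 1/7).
1.5498 nats

Shannon entropy is H(X) = -Σ p(x) log p(x).

For P = (1/7, 2/7, 1/7, 2/7, 1/7):
H = -1/7 × log_e(1/7) -2/7 × log_e(2/7) -1/7 × log_e(1/7) -2/7 × log_e(2/7) -1/7 × log_e(1/7)
H = 1.5498 nats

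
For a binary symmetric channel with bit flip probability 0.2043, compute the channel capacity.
0.2696 bits

For a binary symmetric channel (BSC) with error probability p:
Capacity C = 1 - H(p) bits per symbol

where H(p) = -p log₂(p) - (1-p) log₂(1-p) is the binary entropy function.

H(0.2043) = 0.7304 bits
C = 1 - 0.7304 = 0.2696 bits per symbol

This means we can reliably transmit up to 0.2696 bits of information per channel use.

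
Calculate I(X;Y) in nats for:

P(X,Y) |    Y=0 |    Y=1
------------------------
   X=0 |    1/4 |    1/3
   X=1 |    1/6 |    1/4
0.0004 nats

Mutual information: I(X;Y) = H(X) + H(Y) - H(X,Y)

Marginals:
P(X) = (7/12, 5/12), H(X) = 0.6792 nats
P(Y) = (5/12, 7/12), H(Y) = 0.6792 nats

Joint entropy: H(X,Y) = 1.3580 nats

I(X;Y) = 0.6792 + 0.6792 - 1.3580 = 0.0004 nats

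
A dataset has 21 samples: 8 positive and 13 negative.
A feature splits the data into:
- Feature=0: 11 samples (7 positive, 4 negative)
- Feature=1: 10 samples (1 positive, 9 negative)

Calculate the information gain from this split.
0.2400 bits

Information Gain = H(Y) - H(Y|Feature)

Before split:
P(positive) = 8/21 = 0.3810
H(Y) = 0.9587 bits

After split:
Feature=0: H = 0.9457 bits (weight = 11/21)
Feature=1: H = 0.4690 bits (weight = 10/21)
H(Y|Feature) = (11/21)×0.9457 + (10/21)×0.4690 = 0.7187 bits

Information Gain = 0.9587 - 0.7187 = 0.2400 bits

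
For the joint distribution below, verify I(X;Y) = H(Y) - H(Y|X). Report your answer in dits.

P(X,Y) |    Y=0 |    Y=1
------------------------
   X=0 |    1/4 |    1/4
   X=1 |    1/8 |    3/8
I(X;Y) = 0.0147 dits

Mutual information has multiple equivalent forms:
- I(X;Y) = H(X) - H(X|Y)
- I(X;Y) = H(Y) - H(Y|X)
- I(X;Y) = H(X) + H(Y) - H(X,Y)

Computing all quantities:
H(X) = 0.3010, H(Y) = 0.2873, H(X,Y) = 0.5737
H(X|Y) = 0.2863, H(Y|X) = 0.2726

Verification:
H(X) - H(X|Y) = 0.3010 - 0.2863 = 0.0147
H(Y) - H(Y|X) = 0.2873 - 0.2726 = 0.0147
H(X) + H(Y) - H(X,Y) = 0.3010 + 0.2873 - 0.5737 = 0.0147

All forms give I(X;Y) = 0.0147 dits. ✓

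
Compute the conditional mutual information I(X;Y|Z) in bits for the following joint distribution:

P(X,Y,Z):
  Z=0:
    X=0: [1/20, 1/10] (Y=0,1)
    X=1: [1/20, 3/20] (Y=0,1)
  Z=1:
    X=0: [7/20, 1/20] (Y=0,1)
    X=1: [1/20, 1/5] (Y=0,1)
0.2290 bits

Conditional mutual information: I(X;Y|Z) = H(X|Z) + H(Y|Z) - H(X,Y|Z)

H(Z) = 0.9341
H(X,Z) = 1.9037 → H(X|Z) = 0.9696
H(Y,Z) = 1.8610 → H(Y|Z) = 0.9269
H(X,Y,Z) = 2.6016 → H(X,Y|Z) = 1.6675

I(X;Y|Z) = 0.9696 + 0.9269 - 1.6675 = 0.2290 bits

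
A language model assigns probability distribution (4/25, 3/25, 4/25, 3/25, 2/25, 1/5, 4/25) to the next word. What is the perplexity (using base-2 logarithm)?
6.7696

Perplexity is 2^H (or exp(H) for natural log).

First, H = -Σ p log p = 2.7591 bits
Perplexity = 2^2.7591 = 6.7696

Interpretation: The model's uncertainty is equivalent to choosing uniformly among 6.8 options.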